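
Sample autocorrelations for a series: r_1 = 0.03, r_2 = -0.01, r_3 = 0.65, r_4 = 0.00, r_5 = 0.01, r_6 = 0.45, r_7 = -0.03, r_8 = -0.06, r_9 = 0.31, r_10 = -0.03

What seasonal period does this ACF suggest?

3

The largest autocorrelation is r_3 = 0.65, with weaker echoes at lags 6 (0.45) and 9 (0.31); the remaining lags stay at or below 0.03.
The dominant spike at lag 3 indicates a seasonal period of 3.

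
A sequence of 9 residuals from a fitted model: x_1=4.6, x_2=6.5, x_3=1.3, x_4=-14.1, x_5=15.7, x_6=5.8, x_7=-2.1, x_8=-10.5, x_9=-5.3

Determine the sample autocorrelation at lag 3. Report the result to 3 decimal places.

-0.179

Mean x̄ = (4.6 + 6.5 + 1.3 − 14.1 + 15.7 + 5.8 − 2.1 − 10.5 − 5.3)/9 = 0.2111
Σ(x_t−x̄)(x_{t+3}−x̄) = (-62.8099) + (97.4079) + (6.0857) + (33.0746) + (-165.9032) + (-30.8010) = -122.9459
Denominator Σ(x_t−x̄)² = 686.3889
r_3 = -122.9459 / 686.3889 = -0.179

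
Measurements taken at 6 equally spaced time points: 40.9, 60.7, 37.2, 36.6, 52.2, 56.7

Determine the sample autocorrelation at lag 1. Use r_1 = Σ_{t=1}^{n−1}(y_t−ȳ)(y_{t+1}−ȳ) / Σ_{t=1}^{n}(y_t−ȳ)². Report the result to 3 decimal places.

Mean ȳ = (40.9 + 60.7 + 37.2 + 36.6 + 52.2 + 56.7)/6 = 47.3833
Deviations from mean: -6.4833, 13.3167, -10.1833, -10.7833, 4.8167, 9.3167
Σ(y_t−ȳ)(y_{t+1}−ȳ) = (-86.3364) + (-135.6081) + (109.8103) + (-51.9397) + (44.8753) = -119.1986
Denominator Σ(y_t−ȳ)² = 549.3483
r_1 = -119.1986 / 549.3483 = -0.217

-0.217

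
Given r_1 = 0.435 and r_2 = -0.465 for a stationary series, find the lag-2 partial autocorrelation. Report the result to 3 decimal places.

-0.807

φ_{22} = (r_2 − r_1²) / (1 − r_1²)
r_1² = (0.435)² = 0.189225
Numerator = -0.465 − 0.1892 = -0.6542; denominator = 1 − 0.1892 = 0.8108
φ_{22} = -0.6542 / 0.8108 = -0.807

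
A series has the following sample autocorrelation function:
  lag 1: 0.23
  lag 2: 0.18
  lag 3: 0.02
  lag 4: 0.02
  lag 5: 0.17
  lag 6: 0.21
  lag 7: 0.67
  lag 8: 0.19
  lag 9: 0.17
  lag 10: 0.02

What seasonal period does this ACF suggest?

The largest autocorrelation is r_7 = 0.67; the remaining lags stay at or below 0.23.
The dominant spike at lag 7 indicates a seasonal period of 7.

7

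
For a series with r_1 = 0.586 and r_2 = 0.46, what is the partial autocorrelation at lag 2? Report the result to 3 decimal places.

0.178

φ_{22} = (r_2 − r_1²) / (1 − r_1²)
r_1² = (0.586)² = 0.343396
Numerator = 0.46 − 0.3434 = 0.1166; denominator = 1 − 0.3434 = 0.6566
φ_{22} = 0.1166 / 0.6566 = 0.178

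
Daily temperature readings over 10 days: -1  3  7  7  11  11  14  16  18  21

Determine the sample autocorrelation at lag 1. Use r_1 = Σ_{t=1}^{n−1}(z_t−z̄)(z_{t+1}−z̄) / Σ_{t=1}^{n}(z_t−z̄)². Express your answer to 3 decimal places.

Mean z̄ = (-1 + 3 + 7 + 7 + 11 + 11 + 14 + 16 + 18 + 21)/10 = 10.7000
Numerator Σ_{t=1}^{9}(z_t−z̄)(z_{t+1}−z̄) = 263.6100
Denominator Σ(z_t−z̄)² = 422.1000
r_1 = 263.6100 / 422.1000 = 0.625

0.625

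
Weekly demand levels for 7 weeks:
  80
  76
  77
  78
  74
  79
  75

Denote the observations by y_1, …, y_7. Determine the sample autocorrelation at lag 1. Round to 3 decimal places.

Mean ȳ = (80 + 76 + 77 + 78 + 74 + 79 + 75)/7 = 77.0000
Deviations from mean: 3.0000, -1.0000, 0.0000, 1.0000, -3.0000, 2.0000, -2.0000
Σ(y_t−ȳ)(y_{t+1}−ȳ) = (-3.0000) + (0.0000) + (0.0000) + (-3.0000) + (-6.0000) + (-4.0000) = -16.0000
Denominator Σ(y_t−ȳ)² = 28.0000
r_1 = -16.0000 / 28.0000 = -0.571

-0.571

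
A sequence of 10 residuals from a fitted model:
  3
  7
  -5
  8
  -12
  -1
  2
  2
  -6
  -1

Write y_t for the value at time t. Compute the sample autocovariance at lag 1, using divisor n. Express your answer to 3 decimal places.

Mean ȳ = (3 + 7 − 5 + 8 − 12 − 1 + 2 + 2 − 6 − 1)/10 = -0.3000
Σ_{t=1}^{9}(y_t−ȳ)(y_{t+1}−ȳ) = -143.5900
γ_1 = -143.5900 / 10 = -14.359

-14.359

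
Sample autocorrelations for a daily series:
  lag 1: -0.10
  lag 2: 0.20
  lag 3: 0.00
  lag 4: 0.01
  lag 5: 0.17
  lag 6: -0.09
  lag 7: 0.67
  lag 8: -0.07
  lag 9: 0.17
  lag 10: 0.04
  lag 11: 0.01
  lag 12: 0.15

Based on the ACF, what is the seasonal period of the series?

The largest autocorrelation is r_7 = 0.67; the remaining lags stay at or below 0.20.
The dominant spike at lag 7 indicates a seasonal period of 7.

7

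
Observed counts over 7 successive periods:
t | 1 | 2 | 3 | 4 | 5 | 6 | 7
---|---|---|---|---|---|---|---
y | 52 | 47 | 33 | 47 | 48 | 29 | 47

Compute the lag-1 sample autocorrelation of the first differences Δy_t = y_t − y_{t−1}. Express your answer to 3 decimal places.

First differences Δy: -5, -14, 14, 1, -19, 18
Mean of differences = -0.8333
Numerator Σ(Δy_t−Δȳ)(Δy_{t+1}−Δȳ) = -488.6944
Denominator Σ(Δy_t−Δȳ)² = 1098.8333
r_1(Δy) = -488.6944 / 1098.8333 = -0.445

-0.445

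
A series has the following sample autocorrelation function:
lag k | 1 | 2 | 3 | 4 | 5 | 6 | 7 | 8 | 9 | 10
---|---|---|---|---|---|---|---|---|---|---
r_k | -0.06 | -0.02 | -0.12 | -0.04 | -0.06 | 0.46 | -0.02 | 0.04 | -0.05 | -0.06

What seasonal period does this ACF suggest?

The largest autocorrelation is r_6 = 0.46; the remaining lags stay at or below 0.04.
The dominant spike at lag 6 indicates a seasonal period of 6.

6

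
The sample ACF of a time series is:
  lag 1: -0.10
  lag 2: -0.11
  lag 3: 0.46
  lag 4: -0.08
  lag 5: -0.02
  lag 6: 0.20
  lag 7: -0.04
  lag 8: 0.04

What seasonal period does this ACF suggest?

The largest autocorrelation is r_3 = 0.46, with a weaker echo at lag 6 (0.20); the remaining lags stay at or below 0.04.
The dominant spike at lag 3 indicates a seasonal period of 3.

3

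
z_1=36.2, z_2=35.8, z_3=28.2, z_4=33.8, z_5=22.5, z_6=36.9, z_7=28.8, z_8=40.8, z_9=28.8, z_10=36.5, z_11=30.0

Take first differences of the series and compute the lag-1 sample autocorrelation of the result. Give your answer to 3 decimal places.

-0.875

First differences Δz: -0.4, -7.6, 5.6, -11.3, 14.4, -8.1, 12.0, -12.0, 7.7, -6.5
Mean of differences = -0.6200
Numerator Σ(Δz_t−Δz̄)(Δz_{t+1}−Δz̄) = -765.7604
Denominator Σ(Δz_t−Δz̄)² = 875.6360
r_1(Δz) = -765.7604 / 875.6360 = -0.875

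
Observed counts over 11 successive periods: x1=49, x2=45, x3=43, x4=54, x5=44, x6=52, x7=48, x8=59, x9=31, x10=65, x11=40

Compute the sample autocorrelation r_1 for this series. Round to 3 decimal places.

Mean x̄ = (49 + 45 + 43 + 54 + 44 + 52 + 48 + 59 + 31 + 65 + 40)/11 = 48.1818
Numerator Σ_{t=1}^{10}(x_t−x̄)(x_{t+1}−x̄) = -671.6694
Denominator Σ(x_t−x̄)² = 865.6364
r_1 = -671.6694 / 865.6364 = -0.776

-0.776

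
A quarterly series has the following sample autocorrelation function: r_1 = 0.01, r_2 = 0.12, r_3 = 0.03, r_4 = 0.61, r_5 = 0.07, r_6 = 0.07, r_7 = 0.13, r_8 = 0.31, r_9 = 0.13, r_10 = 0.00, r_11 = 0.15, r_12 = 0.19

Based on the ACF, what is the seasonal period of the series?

The largest autocorrelation is r_4 = 0.61, with weaker echoes at lags 8 (0.31) and 12 (0.19); the remaining lags stay at or below 0.15.
The dominant spike at lag 4 indicates a seasonal period of 4.

4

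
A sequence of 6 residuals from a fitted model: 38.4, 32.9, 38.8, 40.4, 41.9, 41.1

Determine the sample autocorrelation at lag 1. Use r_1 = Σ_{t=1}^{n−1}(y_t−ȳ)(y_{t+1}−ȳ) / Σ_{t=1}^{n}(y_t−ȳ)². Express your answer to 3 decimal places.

Mean ȳ = (38.4 + 32.9 + 38.8 + 40.4 + 41.9 + 41.1)/6 = 38.9167
Numerator Σ_{t=1}^{5}(y_t−ȳ)(y_{t+1}−ȳ) = 14.5764
Denominator Σ(y_t−ȳ)² = 52.3483
r_1 = 14.5764 / 52.3483 = 0.278

0.278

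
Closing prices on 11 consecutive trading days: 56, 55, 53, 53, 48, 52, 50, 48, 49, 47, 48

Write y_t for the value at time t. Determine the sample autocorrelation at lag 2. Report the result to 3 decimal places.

0.340

Mean ȳ = (56 + 55 + 53 + 53 + 48 + 52 + 50 + 48 + 49 + 47 + 48)/11 = 50.8182
Numerator Σ_{t=1}^{9}(y_t−ȳ)(y_{t+2}−ȳ) = 33.2066
Denominator Σ(y_t−ȳ)² = 97.6364
r_2 = 33.2066 / 97.6364 = 0.340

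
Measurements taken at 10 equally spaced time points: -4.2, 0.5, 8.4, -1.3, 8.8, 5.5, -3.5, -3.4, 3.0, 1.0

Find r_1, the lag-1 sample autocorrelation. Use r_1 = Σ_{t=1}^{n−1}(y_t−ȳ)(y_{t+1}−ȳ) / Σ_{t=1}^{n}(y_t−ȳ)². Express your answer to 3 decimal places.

-0.073

Mean ȳ = (-4.2 + 0.5 + 8.4 − 1.3 + 8.8 + 5.5 − 3.5 − 3.4 + 3.0 + 1.0)/10 = 1.4800
Numerator Σ_{t=1}^{9}(y_t−ȳ)(y_{t+1}−ȳ) = -15.2404
Denominator Σ(y_t−ȳ)² = 209.7360
r_1 = -15.2404 / 209.7360 = -0.073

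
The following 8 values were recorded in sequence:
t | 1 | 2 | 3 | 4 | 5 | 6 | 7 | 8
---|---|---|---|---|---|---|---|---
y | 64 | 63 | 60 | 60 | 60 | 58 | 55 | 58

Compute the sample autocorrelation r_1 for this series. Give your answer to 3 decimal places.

Mean ȳ = (64 + 63 + 60 + 60 + 60 + 58 + 55 + 58)/8 = 59.7500
Deviations from mean: 4.2500, 3.2500, 0.2500, 0.2500, 0.2500, -1.7500, -4.7500, -1.7500
Numerator Σ_{t=1}^{7}(y_t−ȳ)(y_{t+1}−ȳ) = 30.9375
Denominator Σ(y_t−ȳ)² = 57.5000
r_1 = 30.9375 / 57.5000 = 0.538

0.538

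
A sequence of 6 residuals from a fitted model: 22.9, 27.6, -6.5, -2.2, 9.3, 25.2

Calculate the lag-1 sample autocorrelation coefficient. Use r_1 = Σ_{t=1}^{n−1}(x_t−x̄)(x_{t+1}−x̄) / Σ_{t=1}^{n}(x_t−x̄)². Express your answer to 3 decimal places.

0.148

Mean x̄ = (22.9 + 27.6 − 6.5 − 2.2 + 9.3 + 25.2)/6 = 12.7167
Deviations from mean: 10.1833, 14.8833, -19.2167, -14.9167, -3.4167, 12.4833
Σ(x_t−x̄)(x_{t+1}−x̄) = (151.5619) + (-286.0081) + (286.6486) + (50.9653) + (-42.6514) = 160.5164
Denominator Σ(x_t−x̄)² = 1084.5083
r_1 = 160.5164 / 1084.5083 = 0.148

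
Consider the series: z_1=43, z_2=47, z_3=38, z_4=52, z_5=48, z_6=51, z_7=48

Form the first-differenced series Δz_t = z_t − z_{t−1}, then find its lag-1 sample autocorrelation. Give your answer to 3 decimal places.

First differences Δz: 4, -9, 14, -4, 3, -3
Mean of differences = 0.8333
Numerator Σ(Δz_t−Δz̄)(Δz_{t+1}−Δz̄) = -243.0278
Denominator Σ(Δz_t−Δz̄)² = 322.8333
r_1(Δz) = -243.0278 / 322.8333 = -0.753

-0.753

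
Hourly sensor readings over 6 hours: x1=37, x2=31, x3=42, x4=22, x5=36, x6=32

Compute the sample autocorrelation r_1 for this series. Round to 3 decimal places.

Mean x̄ = (37 + 31 + 42 + 22 + 36 + 32)/6 = 33.3333
Deviations from mean: 3.6667, -2.3333, 8.6667, -11.3333, 2.6667, -1.3333
Σ(x_t−x̄)(x_{t+1}−x̄) = (-8.5556) + (-20.2222) + (-98.2222) + (-30.2222) + (-3.5556) = -160.7778
Denominator Σ(x_t−x̄)² = 231.3333
r_1 = -160.7778 / 231.3333 = -0.695

-0.695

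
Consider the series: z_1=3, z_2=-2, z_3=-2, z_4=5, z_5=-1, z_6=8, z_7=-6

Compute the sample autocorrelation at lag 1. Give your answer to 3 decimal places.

Mean z̄ = (3 − 2 − 2 + 5 − 1 + 8 − 6)/7 = 0.7143
Deviations from mean: 2.2857, -2.7143, -2.7143, 4.2857, -1.7143, 7.2857, -6.7143
Σ(z_t−z̄)(z_{t+1}−z̄) = (-6.2041) + (7.3673) + (-11.6327) + (-7.3469) + (-12.4898) + (-48.9184) = -79.2245
Denominator Σ(z_t−z̄)² = 139.4286
r_1 = -79.2245 / 139.4286 = -0.568

-0.568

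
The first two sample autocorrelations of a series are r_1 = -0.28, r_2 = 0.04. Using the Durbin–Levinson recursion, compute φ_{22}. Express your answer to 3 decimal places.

-0.042

φ_{22} = (r_2 − r_1²) / (1 − r_1²)
r_1² = (-0.28)² = 0.0784
Numerator = 0.04 − 0.0784 = -0.0384; denominator = 1 − 0.0784 = 0.9216
φ_{22} = -0.0384 / 0.9216 = -0.042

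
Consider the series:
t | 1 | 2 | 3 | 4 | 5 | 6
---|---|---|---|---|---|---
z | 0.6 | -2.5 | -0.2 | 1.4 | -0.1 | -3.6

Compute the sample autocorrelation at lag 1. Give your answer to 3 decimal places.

-0.143

Mean z̄ = (0.6 − 2.5 − 0.2 + 1.4 − 0.1 − 3.6)/6 = -0.7333
Σ(z_t−z̄)(z_{t+1}−z̄) = (-2.3556) + (-0.9422) + (1.1378) + (1.3511) + (-1.8156) = -2.6244
Denominator Σ(z_t−z̄)² = 18.3533
r_1 = -2.6244 / 18.3533 = -0.143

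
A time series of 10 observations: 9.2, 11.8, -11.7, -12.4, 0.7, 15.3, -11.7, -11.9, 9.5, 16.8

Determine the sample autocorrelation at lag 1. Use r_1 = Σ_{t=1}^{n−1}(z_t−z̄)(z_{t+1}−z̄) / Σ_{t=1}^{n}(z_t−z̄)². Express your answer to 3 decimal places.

0.100

Mean z̄ = (9.2 + 11.8 − 11.7 − 12.4 + 0.7 + 15.3 − 11.7 − 11.9 + 9.5 + 16.8)/10 = 1.5600
Numerator Σ_{t=1}^{9}(z_t−z̄)(z_{t+1}−z̄) = 138.1704
Denominator Σ(z_t−z̄)² = 1375.7640
r_1 = 138.1704 / 1375.7640 = 0.100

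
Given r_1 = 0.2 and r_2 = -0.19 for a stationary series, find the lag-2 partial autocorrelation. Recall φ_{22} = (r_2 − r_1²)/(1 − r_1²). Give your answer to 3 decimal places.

φ_{22} = (r_2 − r_1²) / (1 − r_1²)
r_1² = (0.2)² = 0.04
Numerator = -0.19 − 0.0400 = -0.2300; denominator = 1 − 0.0400 = 0.9600
φ_{22} = -0.2300 / 0.9600 = -0.240

-0.240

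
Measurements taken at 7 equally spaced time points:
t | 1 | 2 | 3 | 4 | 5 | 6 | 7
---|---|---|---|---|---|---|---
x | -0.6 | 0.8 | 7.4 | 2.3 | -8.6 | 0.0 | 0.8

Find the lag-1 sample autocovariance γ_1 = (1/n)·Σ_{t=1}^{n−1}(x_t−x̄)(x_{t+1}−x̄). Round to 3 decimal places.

0.289

Mean x̄ = (-0.6 + 0.8 + 7.4 + 2.3 − 8.6 + 0.0 + 0.8)/7 = 0.3000
Deviations: -0.9000, 0.5000, 7.1000, 2.0000, -8.9000, -0.3000, 0.5000
Σ_{t=1}^{6}(x_t−x̄)(x_{t+1}−x̄) = 2.0200
γ_1 = 2.0200 / 7 = 0.289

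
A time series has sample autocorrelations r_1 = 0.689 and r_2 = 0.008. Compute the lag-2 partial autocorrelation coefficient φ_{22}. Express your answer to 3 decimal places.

φ_{22} = (r_2 − r_1²) / (1 − r_1²)
r_1² = (0.689)² = 0.474721
Numerator = 0.008 − 0.4747 = -0.4667; denominator = 1 − 0.4747 = 0.5253
φ_{22} = -0.4667 / 0.5253 = -0.889

-0.889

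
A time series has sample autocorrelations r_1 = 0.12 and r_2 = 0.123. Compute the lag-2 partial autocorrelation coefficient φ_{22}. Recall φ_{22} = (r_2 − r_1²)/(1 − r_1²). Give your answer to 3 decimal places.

φ_{22} = (r_2 − r_1²) / (1 − r_1²)
r_1² = (0.12)² = 0.0144
Numerator = 0.123 − 0.0144 = 0.1086; denominator = 1 − 0.0144 = 0.9856
φ_{22} = 0.1086 / 0.9856 = 0.110

0.110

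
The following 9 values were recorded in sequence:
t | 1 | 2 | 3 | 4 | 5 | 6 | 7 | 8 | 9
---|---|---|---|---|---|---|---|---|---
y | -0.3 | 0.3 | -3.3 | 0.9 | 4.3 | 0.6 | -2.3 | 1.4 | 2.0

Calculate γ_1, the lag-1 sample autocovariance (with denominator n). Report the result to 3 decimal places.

-0.036

Mean ȳ = (-0.3 + 0.3 − 3.3 + 0.9 + 4.3 + 0.6 − 2.3 + 1.4 + 2.0)/9 = 0.4000
Σ_{t=1}^{8}(y_t−ȳ)(y_{t+1}−ȳ) = -0.3200
γ_1 = -0.3200 / 9 = -0.036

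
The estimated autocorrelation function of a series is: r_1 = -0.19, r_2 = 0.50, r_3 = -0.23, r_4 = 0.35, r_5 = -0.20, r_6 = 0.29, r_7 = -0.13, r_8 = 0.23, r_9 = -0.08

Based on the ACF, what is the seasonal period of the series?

2

The largest autocorrelation is r_2 = 0.50, with weaker echoes at lags 4 (0.35), 6 (0.29) and 8 (0.23); the remaining lags stay at or below -0.08.
The dominant spike at lag 2 indicates a seasonal period of 2.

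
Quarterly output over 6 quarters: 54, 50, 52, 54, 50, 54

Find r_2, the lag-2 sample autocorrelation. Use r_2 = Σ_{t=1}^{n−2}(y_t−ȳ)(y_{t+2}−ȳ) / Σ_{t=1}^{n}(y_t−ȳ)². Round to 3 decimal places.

Mean ȳ = (54 + 50 + 52 + 54 + 50 + 54)/6 = 52.3333
Deviations from mean: 1.6667, -2.3333, -0.3333, 1.6667, -2.3333, 1.6667
Σ(y_t−ȳ)(y_{t+2}−ȳ) = (-0.5556) + (-3.8889) + (0.7778) + (2.7778) = -0.8889
Denominator Σ(y_t−ȳ)² = 19.3333
r_2 = -0.8889 / 19.3333 = -0.046

-0.046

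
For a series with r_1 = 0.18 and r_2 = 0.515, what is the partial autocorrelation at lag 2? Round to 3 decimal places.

0.499

φ_{22} = (r_2 − r_1²) / (1 − r_1²)
r_1² = (0.18)² = 0.0324
Numerator = 0.515 − 0.0324 = 0.4826; denominator = 1 − 0.0324 = 0.9676
φ_{22} = 0.4826 / 0.9676 = 0.499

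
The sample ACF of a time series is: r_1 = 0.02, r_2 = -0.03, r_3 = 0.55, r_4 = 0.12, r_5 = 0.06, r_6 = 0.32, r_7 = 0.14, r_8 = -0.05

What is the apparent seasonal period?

3

The largest autocorrelation is r_3 = 0.55, with a weaker echo at lag 6 (0.32); the remaining lags stay at or below 0.14.
The dominant spike at lag 3 indicates a seasonal period of 3.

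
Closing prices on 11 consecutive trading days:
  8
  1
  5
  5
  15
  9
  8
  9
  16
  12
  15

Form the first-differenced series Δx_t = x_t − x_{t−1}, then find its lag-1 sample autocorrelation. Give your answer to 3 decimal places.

-0.456

First differences Δx: -7, 4, 0, 10, -6, -1, 1, 7, -4, 3
Mean of differences = 0.7000
Numerator Σ(Δx_t−Δx̄)(Δx_{t+1}−Δx̄) = -124.1900
Denominator Σ(Δx_t−Δx̄)² = 272.1000
r_1(Δx) = -124.1900 / 272.1000 = -0.456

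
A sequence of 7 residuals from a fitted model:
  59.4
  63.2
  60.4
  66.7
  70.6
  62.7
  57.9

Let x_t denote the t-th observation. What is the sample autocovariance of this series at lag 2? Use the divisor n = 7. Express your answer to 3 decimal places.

Mean x̄ = (59.4 + 63.2 + 60.4 + 66.7 + 70.6 + 62.7 + 57.9)/7 = 62.9857
Σ_{t=1}^{5}(x_t−x̄)(x_{t+2}−x̄) = -49.4061
γ_2 = -49.4061 / 7 = -7.058

-7.058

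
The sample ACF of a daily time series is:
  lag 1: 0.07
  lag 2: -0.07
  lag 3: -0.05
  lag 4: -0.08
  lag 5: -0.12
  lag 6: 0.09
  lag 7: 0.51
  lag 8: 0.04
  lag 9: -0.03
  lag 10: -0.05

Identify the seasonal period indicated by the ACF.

The largest autocorrelation is r_7 = 0.51; the remaining lags stay at or below 0.09.
The dominant spike at lag 7 indicates a seasonal period of 7.

7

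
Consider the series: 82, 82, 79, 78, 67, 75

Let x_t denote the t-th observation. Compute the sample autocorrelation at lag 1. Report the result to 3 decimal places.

Mean x̄ = (82 + 82 + 79 + 78 + 67 + 75)/6 = 77.1667
Numerator Σ_{t=1}^{5}(x_t−x̄)(x_{t+1}−x̄) = 47.3056
Denominator Σ(x_t−x̄)² = 158.8333
r_1 = 47.3056 / 158.8333 = 0.298

0.298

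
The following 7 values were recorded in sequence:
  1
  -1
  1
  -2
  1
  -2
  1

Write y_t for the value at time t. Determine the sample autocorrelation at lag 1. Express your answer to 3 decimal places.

Mean ȳ = (1 − 1 + 1 − 2 + 1 − 2 + 1)/7 = -0.1429
Deviations from mean: 1.1429, -0.8571, 1.1429, -1.8571, 1.1429, -1.8571, 1.1429
Σ(y_t−ȳ)(y_{t+1}−ȳ) = (-0.9796) + (-0.9796) + (-2.1224) + (-2.1224) + (-2.1224) + (-2.1224) = -10.4490
Denominator Σ(y_t−ȳ)² = 12.8571
r_1 = -10.4490 / 12.8571 = -0.813

-0.813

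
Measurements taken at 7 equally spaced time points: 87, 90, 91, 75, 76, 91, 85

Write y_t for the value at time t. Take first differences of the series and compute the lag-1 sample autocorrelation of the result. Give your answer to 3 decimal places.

-0.197

First differences Δy: 3, 1, -16, 1, 15, -6
Mean of differences = -0.3333
Numerator Σ(Δy_t−Δȳ)(Δy_{t+1}−Δȳ) = -103.7778
Denominator Σ(Δy_t−Δȳ)² = 527.3333
r_1(Δy) = -103.7778 / 527.3333 = -0.197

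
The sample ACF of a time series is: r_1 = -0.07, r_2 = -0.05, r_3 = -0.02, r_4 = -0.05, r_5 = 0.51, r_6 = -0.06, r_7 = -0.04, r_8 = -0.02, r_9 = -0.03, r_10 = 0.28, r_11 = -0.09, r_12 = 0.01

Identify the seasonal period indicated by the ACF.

5

The largest autocorrelation is r_5 = 0.51, with a weaker echo at lag 10 (0.28); the remaining lags stay at or below 0.01.
The dominant spike at lag 5 indicates a seasonal period of 5.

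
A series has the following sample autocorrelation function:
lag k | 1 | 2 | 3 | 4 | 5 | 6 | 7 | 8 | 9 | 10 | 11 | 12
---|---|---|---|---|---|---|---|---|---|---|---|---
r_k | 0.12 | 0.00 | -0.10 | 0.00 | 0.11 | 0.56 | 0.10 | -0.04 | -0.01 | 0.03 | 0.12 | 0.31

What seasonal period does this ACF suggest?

The largest autocorrelation is r_6 = 0.56, with a weaker echo at lag 12 (0.31); the remaining lags stay at or below 0.12.
The dominant spike at lag 6 indicates a seasonal period of 6.

6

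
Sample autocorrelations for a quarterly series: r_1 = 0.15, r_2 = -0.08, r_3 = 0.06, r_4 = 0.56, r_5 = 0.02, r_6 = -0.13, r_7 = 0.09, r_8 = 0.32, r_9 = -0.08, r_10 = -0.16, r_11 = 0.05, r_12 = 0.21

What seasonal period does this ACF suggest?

The largest autocorrelation is r_4 = 0.56, with weaker echoes at lags 8 (0.32) and 12 (0.21); the remaining lags stay at or below 0.15.
The dominant spike at lag 4 indicates a seasonal period of 4.

4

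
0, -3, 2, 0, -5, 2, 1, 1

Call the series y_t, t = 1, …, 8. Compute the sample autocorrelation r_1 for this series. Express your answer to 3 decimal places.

-0.318

Mean ȳ = (0 − 3 + 2 + 0 − 5 + 2 + 1 + 1)/8 = -0.2500
Deviations from mean: 0.2500, -2.7500, 2.2500, 0.2500, -4.7500, 2.2500, 1.2500, 1.2500
Σ(y_t−ȳ)(y_{t+1}−ȳ) = (-0.6875) + (-6.1875) + (0.5625) + (-1.1875) + (-10.6875) + (2.8125) + (1.5625) = -13.8125
Denominator Σ(y_t−ȳ)² = 43.5000
r_1 = -13.8125 / 43.5000 = -0.318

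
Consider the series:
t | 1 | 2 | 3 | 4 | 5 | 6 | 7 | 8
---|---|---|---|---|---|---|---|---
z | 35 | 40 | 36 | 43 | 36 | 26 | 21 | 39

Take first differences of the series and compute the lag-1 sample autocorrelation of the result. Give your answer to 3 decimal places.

-0.096

First differences Δz: 5, -4, 7, -7, -10, -5, 18
Mean of differences = 0.5714
Numerator Σ(Δz_t−Δz̄)(Δz_{t+1}−Δz̄) = -56.4694
Denominator Σ(Δz_t−Δz̄)² = 585.7143
r_1(Δz) = -56.4694 / 585.7143 = -0.096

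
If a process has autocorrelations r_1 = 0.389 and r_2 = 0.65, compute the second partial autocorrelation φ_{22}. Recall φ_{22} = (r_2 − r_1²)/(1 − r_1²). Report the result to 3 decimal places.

φ_{22} = (r_2 − r_1²) / (1 − r_1²)
r_1² = (0.389)² = 0.151321
Numerator = 0.65 − 0.1513 = 0.4987; denominator = 1 − 0.1513 = 0.8487
φ_{22} = 0.4987 / 0.8487 = 0.588

0.588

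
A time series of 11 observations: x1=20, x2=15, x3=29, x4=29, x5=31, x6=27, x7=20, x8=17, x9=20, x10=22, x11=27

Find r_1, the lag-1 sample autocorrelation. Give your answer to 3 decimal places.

Mean x̄ = (20 + 15 + 29 + 29 + 31 + 27 + 20 + 17 + 20 + 22 + 27)/11 = 23.3636
Numerator Σ_{t=1}^{10}(x_t−x̄)(x_{t+1}−x̄) = 113.7769
Denominator Σ(x_t−x̄)² = 294.5455
r_1 = 113.7769 / 294.5455 = 0.386

0.386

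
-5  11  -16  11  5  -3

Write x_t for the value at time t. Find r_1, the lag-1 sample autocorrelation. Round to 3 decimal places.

-0.671

Mean x̄ = (-5 + 11 − 16 + 11 + 5 − 3)/6 = 0.5000
Deviations from mean: -5.5000, 10.5000, -16.5000, 10.5000, 4.5000, -3.5000
Σ(x_t−x̄)(x_{t+1}−x̄) = (-57.7500) + (-173.2500) + (-173.2500) + (47.2500) + (-15.7500) = -372.7500
Denominator Σ(x_t−x̄)² = 555.5000
r_1 = -372.7500 / 555.5000 = -0.671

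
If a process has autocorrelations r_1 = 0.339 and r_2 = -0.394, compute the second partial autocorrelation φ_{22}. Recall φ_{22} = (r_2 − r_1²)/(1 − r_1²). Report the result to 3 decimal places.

-0.575

φ_{22} = (r_2 − r_1²) / (1 − r_1²)
r_1² = (0.339)² = 0.114921
Numerator = -0.394 − 0.1149 = -0.5089; denominator = 1 − 0.1149 = 0.8851
φ_{22} = -0.5089 / 0.8851 = -0.575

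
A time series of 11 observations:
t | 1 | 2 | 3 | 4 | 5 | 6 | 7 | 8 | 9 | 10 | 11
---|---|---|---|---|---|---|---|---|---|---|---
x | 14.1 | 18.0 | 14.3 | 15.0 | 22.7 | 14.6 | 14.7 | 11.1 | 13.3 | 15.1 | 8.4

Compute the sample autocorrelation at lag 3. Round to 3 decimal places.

0.157

Mean x̄ = (14.1 + 18.0 + 14.3 + 15.0 + 22.7 + 14.6 + 14.7 + 11.1 + 13.3 + 15.1 + 8.4)/11 = 14.6636
Numerator Σ_{t=1}^{8}(x_t−x̄)(x_{t+3}−x̄) = 20.4433
Denominator Σ(x_t−x̄)² = 130.2655
r_3 = 20.4433 / 130.2655 = 0.157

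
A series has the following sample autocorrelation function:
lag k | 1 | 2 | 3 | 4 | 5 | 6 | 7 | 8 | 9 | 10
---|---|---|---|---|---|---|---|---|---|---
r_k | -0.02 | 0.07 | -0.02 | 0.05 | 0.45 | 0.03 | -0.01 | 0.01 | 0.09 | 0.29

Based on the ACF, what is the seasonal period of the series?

The largest autocorrelation is r_5 = 0.45, with a weaker echo at lag 10 (0.29); the remaining lags stay at or below 0.09.
The dominant spike at lag 5 indicates a seasonal period of 5.

5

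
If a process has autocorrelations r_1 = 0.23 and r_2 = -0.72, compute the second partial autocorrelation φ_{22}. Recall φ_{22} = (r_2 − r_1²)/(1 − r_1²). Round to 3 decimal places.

-0.816

φ_{22} = (r_2 − r_1²) / (1 − r_1²)
r_1² = (0.23)² = 0.0529
Numerator = -0.72 − 0.0529 = -0.7729; denominator = 1 − 0.0529 = 0.9471
φ_{22} = -0.7729 / 0.9471 = -0.816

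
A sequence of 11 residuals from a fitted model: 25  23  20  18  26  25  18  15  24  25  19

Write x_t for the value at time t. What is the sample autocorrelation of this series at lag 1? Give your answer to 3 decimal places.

0.017

Mean x̄ = (25 + 23 + 20 + 18 + 26 + 25 + 18 + 15 + 24 + 25 + 19)/11 = 21.6364
Numerator Σ_{t=1}^{10}(x_t−x̄)(x_{t+1}−x̄) = 2.4132
Denominator Σ(x_t−x̄)² = 140.5455
r_1 = 2.4132 / 140.5455 = 0.017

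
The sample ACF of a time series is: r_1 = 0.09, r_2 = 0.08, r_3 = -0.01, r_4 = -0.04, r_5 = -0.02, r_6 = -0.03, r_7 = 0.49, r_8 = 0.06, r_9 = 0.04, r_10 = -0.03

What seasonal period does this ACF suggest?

7

The largest autocorrelation is r_7 = 0.49; the remaining lags stay at or below 0.09.
The dominant spike at lag 7 indicates a seasonal period of 7.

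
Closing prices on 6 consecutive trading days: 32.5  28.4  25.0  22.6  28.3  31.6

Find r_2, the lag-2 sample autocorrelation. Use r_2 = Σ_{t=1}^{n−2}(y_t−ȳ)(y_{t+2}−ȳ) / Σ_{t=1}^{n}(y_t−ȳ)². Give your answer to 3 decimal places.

Mean ȳ = (32.5 + 28.4 + 25.0 + 22.6 + 28.3 + 31.6)/6 = 28.0667
Deviations from mean: 4.4333, 0.3333, -3.0667, -5.4667, 0.2333, 3.5333
Numerator Σ_{t=1}^{4}(y_t−ȳ)(y_{t+2}−ȳ) = -35.4489
Denominator Σ(y_t−ȳ)² = 71.5933
r_2 = -35.4489 / 71.5933 = -0.495

-0.495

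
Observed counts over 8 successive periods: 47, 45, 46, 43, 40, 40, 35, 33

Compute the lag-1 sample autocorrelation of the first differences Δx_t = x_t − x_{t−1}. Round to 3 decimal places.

-0.417

First differences Δx: -2, 1, -3, -3, 0, -5, -2
Mean of differences = -2.0000
Numerator Σ(Δx_t−Δx̄)(Δx_{t+1}−Δx̄) = -10.0000
Denominator Σ(Δx_t−Δx̄)² = 24.0000
r_1(Δx) = -10.0000 / 24.0000 = -0.417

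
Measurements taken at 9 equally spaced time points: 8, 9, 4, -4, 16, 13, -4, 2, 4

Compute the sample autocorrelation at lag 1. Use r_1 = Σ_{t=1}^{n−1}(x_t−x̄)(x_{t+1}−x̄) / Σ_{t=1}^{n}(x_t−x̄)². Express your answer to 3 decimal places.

Mean x̄ = (8 + 9 + 4 − 4 + 16 + 13 − 4 + 2 + 4)/9 = 5.3333
Numerator Σ_{t=1}^{8}(x_t−x̄)(x_{t+1}−x̄) = -36.4444
Denominator Σ(x_t−x̄)² = 382.0000
r_1 = -36.4444 / 382.0000 = -0.095

-0.095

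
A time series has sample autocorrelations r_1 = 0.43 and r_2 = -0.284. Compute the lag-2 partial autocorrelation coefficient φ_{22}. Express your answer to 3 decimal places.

φ_{22} = (r_2 − r_1²) / (1 − r_1²)
r_1² = (0.43)² = 0.1849
Numerator = -0.284 − 0.1849 = -0.4689; denominator = 1 − 0.1849 = 0.8151
φ_{22} = -0.4689 / 0.8151 = -0.575

-0.575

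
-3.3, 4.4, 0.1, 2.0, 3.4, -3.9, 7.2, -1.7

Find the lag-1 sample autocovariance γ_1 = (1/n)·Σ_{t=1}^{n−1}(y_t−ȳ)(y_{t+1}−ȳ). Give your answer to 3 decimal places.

Mean ȳ = (-3.3 + 4.4 + 0.1 + 2.0 + 3.4 − 3.9 + 7.2 − 1.7)/8 = 1.0250
Σ_{t=1}^{7}(y_t−ȳ)(y_{t+1}−ȳ) = -75.2406
γ_1 = -75.2406 / 8 = -9.405

-9.405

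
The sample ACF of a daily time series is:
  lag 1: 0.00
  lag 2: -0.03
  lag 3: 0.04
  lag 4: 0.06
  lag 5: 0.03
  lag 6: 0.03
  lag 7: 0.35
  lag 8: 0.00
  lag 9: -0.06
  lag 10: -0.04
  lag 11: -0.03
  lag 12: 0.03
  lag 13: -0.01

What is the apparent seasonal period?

The largest autocorrelation is r_7 = 0.35; the remaining lags stay at or below 0.06.
The dominant spike at lag 7 indicates a seasonal period of 7.

7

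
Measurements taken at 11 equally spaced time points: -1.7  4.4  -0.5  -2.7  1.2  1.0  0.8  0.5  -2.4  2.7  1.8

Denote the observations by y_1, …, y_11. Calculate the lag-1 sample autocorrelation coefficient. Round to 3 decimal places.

-0.309

Mean ȳ = (-1.7 + 4.4 − 0.5 − 2.7 + 1.2 + 1.0 + 0.8 + 0.5 − 2.4 + 2.7 + 1.8)/11 = 0.4636
Numerator Σ_{t=1}^{10}(y_t−ȳ)(y_{t+1}−ȳ) = -14.5231
Denominator Σ(y_t−ȳ)² = 47.0455
r_1 = -14.5231 / 47.0455 = -0.309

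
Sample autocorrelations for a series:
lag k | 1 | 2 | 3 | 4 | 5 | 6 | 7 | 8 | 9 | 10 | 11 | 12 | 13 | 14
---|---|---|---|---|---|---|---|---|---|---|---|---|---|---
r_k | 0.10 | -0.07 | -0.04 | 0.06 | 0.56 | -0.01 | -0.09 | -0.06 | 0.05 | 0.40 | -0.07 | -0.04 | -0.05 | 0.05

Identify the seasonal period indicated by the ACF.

5

The largest autocorrelation is r_5 = 0.56, with a weaker echo at lag 10 (0.40); the remaining lags stay at or below 0.10.
The dominant spike at lag 5 indicates a seasonal period of 5.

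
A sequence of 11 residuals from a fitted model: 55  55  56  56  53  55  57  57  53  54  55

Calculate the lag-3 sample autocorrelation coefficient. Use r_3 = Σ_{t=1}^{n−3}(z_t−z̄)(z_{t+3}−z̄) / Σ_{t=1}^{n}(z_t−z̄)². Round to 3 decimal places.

Mean z̄ = (55 + 55 + 56 + 56 + 53 + 55 + 57 + 57 + 53 + 54 + 55)/11 = 55.0909
Numerator Σ_{t=1}^{8}(z_t−z̄)(z_{t+3}−z̄) = -4.2975
Denominator Σ(z_t−z̄)² = 18.9091
r_3 = -4.2975 / 18.9091 = -0.227

-0.227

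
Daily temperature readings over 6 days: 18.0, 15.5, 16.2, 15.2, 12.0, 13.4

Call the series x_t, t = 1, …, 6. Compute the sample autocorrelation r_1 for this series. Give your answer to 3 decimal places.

Mean x̄ = (18.0 + 15.5 + 16.2 + 15.2 + 12.0 + 13.4)/6 = 15.0500
Σ(x_t−x̄)(x_{t+1}−x̄) = (1.3275) + (0.5175) + (0.1725) + (-0.4575) + (5.0325) = 6.5925
Denominator Σ(x_t−x̄)² = 22.2750
r_1 = 6.5925 / 22.2750 = 0.296

0.296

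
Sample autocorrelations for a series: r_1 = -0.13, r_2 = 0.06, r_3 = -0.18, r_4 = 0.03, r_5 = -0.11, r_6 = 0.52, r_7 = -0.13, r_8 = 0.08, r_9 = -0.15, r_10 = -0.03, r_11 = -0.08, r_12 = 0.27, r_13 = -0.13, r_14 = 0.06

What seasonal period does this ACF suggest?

6

The largest autocorrelation is r_6 = 0.52, with a weaker echo at lag 12 (0.27); the remaining lags stay at or below 0.08.
The dominant spike at lag 6 indicates a seasonal period of 6.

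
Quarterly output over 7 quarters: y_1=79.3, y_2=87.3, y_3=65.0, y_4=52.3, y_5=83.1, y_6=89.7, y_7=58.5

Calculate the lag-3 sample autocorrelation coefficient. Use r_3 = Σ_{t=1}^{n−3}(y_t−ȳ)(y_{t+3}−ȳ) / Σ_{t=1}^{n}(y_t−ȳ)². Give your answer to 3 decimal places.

Mean ȳ = (79.3 + 87.3 + 65.0 + 52.3 + 83.1 + 89.7 + 58.5)/7 = 73.6000
Deviations from mean: 5.7000, 13.7000, -8.6000, -21.3000, 9.5000, 16.1000, -15.1000
Σ(y_t−ȳ)(y_{t+3}−ȳ) = (-121.4100) + (130.1500) + (-138.4600) + (321.6300) = 191.9100
Denominator Σ(y_t−ȳ)² = 1325.3000
r_3 = 191.9100 / 1325.3000 = 0.145

0.145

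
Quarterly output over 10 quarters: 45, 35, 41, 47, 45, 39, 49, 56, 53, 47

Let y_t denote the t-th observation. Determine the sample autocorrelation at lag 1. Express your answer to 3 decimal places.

0.427

Mean ȳ = (45 + 35 + 41 + 47 + 45 + 39 + 49 + 56 + 53 + 47)/10 = 45.7000
Numerator Σ_{t=1}^{9}(y_t−ȳ)(y_{t+1}−ȳ) = 152.0100
Denominator Σ(y_t−ȳ)² = 356.1000
r_1 = 152.0100 / 356.1000 = 0.427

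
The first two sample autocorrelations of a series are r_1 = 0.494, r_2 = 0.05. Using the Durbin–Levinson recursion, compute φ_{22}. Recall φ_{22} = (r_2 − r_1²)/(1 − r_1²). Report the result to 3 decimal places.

φ_{22} = (r_2 − r_1²) / (1 − r_1²)
r_1² = (0.494)² = 0.244036
Numerator = 0.05 − 0.2440 = -0.1940; denominator = 1 − 0.2440 = 0.7560
φ_{22} = -0.1940 / 0.7560 = -0.257

-0.257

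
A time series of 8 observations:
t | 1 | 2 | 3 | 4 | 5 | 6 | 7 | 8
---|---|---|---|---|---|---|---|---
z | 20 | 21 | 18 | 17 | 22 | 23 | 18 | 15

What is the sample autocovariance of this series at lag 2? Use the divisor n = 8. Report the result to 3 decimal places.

Mean z̄ = (20 + 21 + 18 + 17 + 22 + 23 + 18 + 15)/8 = 19.2500
Deviations: 0.7500, 1.7500, -1.2500, -2.2500, 2.7500, 3.7500, -1.2500, -4.2500
Σ_{t=1}^{6}(z_t−z̄)(z_{t+2}−z̄) = -36.1250
γ_2 = -36.1250 / 8 = -4.516

-4.516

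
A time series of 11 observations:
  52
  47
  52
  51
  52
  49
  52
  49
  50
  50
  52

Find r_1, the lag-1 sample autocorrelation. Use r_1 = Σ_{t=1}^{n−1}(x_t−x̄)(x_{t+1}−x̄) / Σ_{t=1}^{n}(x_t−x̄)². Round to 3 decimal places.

-0.536

Mean x̄ = (52 + 47 + 52 + 51 + 52 + 49 + 52 + 49 + 50 + 50 + 52)/11 = 50.5455
Numerator Σ_{t=1}^{10}(x_t−x̄)(x_{t+1}−x̄) = -15.3884
Denominator Σ(x_t−x̄)² = 28.7273
r_1 = -15.3884 / 28.7273 = -0.536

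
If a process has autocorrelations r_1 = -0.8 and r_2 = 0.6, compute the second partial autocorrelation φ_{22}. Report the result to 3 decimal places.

φ_{22} = (r_2 − r_1²) / (1 − r_1²)
r_1² = (-0.8)² = 0.64
Numerator = 0.6 − 0.6400 = -0.0400; denominator = 1 − 0.6400 = 0.3600
φ_{22} = -0.0400 / 0.3600 = -0.111

-0.111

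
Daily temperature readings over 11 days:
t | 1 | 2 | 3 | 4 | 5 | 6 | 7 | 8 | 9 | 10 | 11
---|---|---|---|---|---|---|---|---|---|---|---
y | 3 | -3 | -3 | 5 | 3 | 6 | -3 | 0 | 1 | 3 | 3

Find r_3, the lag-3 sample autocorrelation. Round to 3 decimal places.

-0.484

Mean ȳ = (3 − 3 − 3 + 5 + 3 + 6 − 3 + 0 + 1 + 3 + 3)/11 = 1.3636
Numerator Σ_{t=1}^{8}(y_t−ȳ)(y_{t+3}−ȳ) = -50.5785
Denominator Σ(y_t−ȳ)² = 104.5455
r_3 = -50.5785 / 104.5455 = -0.484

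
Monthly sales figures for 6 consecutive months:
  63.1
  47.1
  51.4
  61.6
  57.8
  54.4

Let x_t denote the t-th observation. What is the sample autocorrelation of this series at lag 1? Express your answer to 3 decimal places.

Mean x̄ = (63.1 + 47.1 + 51.4 + 61.6 + 57.8 + 54.4)/6 = 55.9000
Σ(x_t−x̄)(x_{t+1}−x̄) = (-63.3600) + (39.6000) + (-25.6500) + (10.8300) + (-2.8500) = -41.4300
Denominator Σ(x_t−x̄)² = 187.8800
r_1 = -41.4300 / 187.8800 = -0.221

-0.221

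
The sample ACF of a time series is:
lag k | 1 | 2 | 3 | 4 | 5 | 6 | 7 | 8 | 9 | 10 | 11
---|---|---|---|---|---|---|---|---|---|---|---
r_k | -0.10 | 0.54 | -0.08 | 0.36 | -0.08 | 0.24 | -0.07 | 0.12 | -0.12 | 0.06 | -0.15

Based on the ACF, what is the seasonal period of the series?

2

The largest autocorrelation is r_2 = 0.54, with weaker echoes at lags 4 (0.36) and 6 (0.24); the remaining lags stay at or below 0.12.
The dominant spike at lag 2 indicates a seasonal period of 2.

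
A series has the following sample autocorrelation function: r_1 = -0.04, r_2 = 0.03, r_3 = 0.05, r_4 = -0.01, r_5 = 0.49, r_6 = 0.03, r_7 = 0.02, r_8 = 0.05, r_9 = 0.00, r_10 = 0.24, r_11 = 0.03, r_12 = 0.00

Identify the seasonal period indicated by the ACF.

The largest autocorrelation is r_5 = 0.49, with a weaker echo at lag 10 (0.24); the remaining lags stay at or below 0.05.
The dominant spike at lag 5 indicates a seasonal period of 5.

5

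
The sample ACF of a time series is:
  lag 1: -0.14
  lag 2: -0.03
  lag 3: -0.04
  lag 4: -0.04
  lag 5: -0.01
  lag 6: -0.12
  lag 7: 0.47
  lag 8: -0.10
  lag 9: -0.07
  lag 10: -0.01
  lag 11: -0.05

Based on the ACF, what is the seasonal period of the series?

7

The largest autocorrelation is r_7 = 0.47; the remaining lags stay at or below -0.01.
The dominant spike at lag 7 indicates a seasonal period of 7.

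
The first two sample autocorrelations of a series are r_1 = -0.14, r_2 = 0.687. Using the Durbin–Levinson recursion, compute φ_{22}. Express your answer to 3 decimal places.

φ_{22} = (r_2 − r_1²) / (1 − r_1²)
r_1² = (-0.14)² = 0.0196
Numerator = 0.687 − 0.0196 = 0.6674; denominator = 1 − 0.0196 = 0.9804
φ_{22} = 0.6674 / 0.9804 = 0.681

0.681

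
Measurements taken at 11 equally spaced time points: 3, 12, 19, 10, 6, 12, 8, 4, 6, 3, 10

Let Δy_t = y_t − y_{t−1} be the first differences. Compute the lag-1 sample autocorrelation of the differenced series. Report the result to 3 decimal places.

-0.072

First differences Δy: 9, 7, -9, -4, 6, -4, -4, 2, -3, 7
Mean of differences = 0.7000
Numerator Σ(Δy_t−Δȳ)(Δy_{t+1}−Δȳ) = -25.1900
Denominator Σ(Δy_t−Δȳ)² = 352.1000
r_1(Δy) = -25.1900 / 352.1000 = -0.072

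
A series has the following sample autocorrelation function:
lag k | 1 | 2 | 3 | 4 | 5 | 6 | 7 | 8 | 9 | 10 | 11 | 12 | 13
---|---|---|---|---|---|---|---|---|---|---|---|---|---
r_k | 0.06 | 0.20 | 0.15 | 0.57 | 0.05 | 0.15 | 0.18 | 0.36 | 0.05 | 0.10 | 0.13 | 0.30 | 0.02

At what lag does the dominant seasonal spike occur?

The largest autocorrelation is r_4 = 0.57, with weaker echoes at lags 8 (0.36) and 12 (0.30); the remaining lags stay at or below 0.20.
The dominant spike at lag 4 indicates a seasonal period of 4.

4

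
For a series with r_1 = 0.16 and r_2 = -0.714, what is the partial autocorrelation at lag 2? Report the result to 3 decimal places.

-0.759

φ_{22} = (r_2 − r_1²) / (1 − r_1²)
r_1² = (0.16)² = 0.0256
Numerator = -0.714 − 0.0256 = -0.7396; denominator = 1 − 0.0256 = 0.9744
φ_{22} = -0.7396 / 0.9744 = -0.759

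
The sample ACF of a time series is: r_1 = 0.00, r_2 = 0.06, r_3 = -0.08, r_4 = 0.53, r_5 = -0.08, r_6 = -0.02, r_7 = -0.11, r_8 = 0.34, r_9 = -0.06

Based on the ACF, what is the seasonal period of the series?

The largest autocorrelation is r_4 = 0.53, with a weaker echo at lag 8 (0.34); the remaining lags stay at or below 0.06.
The dominant spike at lag 4 indicates a seasonal period of 4.

4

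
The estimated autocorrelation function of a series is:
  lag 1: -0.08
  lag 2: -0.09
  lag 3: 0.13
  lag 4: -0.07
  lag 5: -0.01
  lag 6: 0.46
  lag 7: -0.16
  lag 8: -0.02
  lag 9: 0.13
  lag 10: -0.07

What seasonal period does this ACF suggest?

6

The largest autocorrelation is r_6 = 0.46; the remaining lags stay at or below 0.13.
The dominant spike at lag 6 indicates a seasonal period of 6.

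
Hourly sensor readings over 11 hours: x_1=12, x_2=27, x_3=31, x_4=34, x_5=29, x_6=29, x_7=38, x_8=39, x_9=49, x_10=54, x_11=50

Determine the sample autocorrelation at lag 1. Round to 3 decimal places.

Mean x̄ = (12 + 27 + 31 + 34 + 29 + 29 + 38 + 39 + 49 + 54 + 50)/11 = 35.6364
Numerator Σ_{t=1}^{10}(x_t−x̄)(x_{t+1}−x̄) = 853.0496
Denominator Σ(x_t−x̄)² = 1484.5455
r_1 = 853.0496 / 1484.5455 = 0.575

0.575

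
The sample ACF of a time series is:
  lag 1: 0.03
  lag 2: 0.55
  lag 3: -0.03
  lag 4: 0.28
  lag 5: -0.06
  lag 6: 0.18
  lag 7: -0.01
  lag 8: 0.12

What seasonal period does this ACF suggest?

2

The largest autocorrelation is r_2 = 0.55, with weaker echoes at lags 4 (0.28) and 6 (0.18); the remaining lags stay at or below 0.12.
The dominant spike at lag 2 indicates a seasonal period of 2.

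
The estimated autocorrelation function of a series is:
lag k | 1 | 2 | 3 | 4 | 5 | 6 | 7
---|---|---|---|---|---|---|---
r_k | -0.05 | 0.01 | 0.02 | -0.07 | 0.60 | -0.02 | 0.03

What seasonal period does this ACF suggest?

The largest autocorrelation is r_5 = 0.60; the remaining lags stay at or below 0.03.
The dominant spike at lag 5 indicates a seasonal period of 5.

5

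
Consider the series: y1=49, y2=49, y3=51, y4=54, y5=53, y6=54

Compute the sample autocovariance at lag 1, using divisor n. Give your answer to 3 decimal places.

Mean ȳ = (49 + 49 + 51 + 54 + 53 + 54)/6 = 51.6667
Σ_{t=1}^{5}(y_t−ȳ)(y_{t+1}−ȳ) = 13.5556
γ_1 = 13.5556 / 6 = 2.259

2.259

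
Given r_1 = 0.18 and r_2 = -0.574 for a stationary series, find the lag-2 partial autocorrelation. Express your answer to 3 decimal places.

-0.627

φ_{22} = (r_2 − r_1²) / (1 − r_1²)
r_1² = (0.18)² = 0.0324
Numerator = -0.574 − 0.0324 = -0.6064; denominator = 1 − 0.0324 = 0.9676
φ_{22} = -0.6064 / 0.9676 = -0.627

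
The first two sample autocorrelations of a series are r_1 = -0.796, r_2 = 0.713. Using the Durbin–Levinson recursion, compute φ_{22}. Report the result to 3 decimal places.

φ_{22} = (r_2 − r_1²) / (1 − r_1²)
r_1² = (-0.796)² = 0.633616
Numerator = 0.713 − 0.6336 = 0.0794; denominator = 1 − 0.6336 = 0.3664
φ_{22} = 0.0794 / 0.3664 = 0.217

0.217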